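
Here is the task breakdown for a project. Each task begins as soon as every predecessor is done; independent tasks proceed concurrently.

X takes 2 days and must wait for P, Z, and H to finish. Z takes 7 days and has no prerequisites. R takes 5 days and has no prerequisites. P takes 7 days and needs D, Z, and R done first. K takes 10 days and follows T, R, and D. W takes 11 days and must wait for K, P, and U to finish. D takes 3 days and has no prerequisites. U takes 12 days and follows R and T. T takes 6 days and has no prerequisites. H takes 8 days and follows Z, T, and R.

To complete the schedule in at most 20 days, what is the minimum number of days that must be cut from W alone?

Current finish: 29 days; target: 20.
W is on every critical path, so each day cut from W cuts the finish by one (this holds down to a finish of 19).
Need 29 − 20 = 9 days off W → W becomes 2 days, finish becomes 20.

9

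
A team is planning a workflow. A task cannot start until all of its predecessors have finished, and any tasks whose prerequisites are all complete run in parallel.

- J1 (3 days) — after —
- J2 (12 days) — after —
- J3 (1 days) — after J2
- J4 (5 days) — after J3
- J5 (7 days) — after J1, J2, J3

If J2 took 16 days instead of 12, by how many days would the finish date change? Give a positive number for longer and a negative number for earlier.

4

The binding path is J2→J3→J5 = 12+1+7 = 20; finish at 20 days.
J2 lies on that path, so at 16 days the path becomes 24 days.
No other chain overtakes it, so the finish is 24 days.
Change in finish: 24 − 20 = +4 days.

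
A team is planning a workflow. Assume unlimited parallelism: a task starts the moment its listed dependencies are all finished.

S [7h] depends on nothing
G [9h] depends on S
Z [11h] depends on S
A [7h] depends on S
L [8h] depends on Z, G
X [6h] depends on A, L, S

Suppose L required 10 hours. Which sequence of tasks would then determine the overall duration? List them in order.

Critical path before the change: S→Z→L→X = 7+11+8+6 = 32 giving 32 hours.
Since L is critical, the +2 change carries straight to that chain (now 34 hours).
The critical path is still S→Z→L→X; finish is now 34 hours.

S, Z, L, X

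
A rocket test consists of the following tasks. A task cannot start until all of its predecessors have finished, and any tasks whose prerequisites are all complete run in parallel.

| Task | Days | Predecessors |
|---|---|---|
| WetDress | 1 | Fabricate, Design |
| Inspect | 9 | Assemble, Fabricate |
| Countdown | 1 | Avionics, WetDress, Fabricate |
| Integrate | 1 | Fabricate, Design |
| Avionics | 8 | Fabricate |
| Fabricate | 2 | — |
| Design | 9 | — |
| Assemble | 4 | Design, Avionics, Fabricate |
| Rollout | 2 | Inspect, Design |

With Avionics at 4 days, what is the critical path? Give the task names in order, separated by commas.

The binding path is Fabricate→Avionics→Assemble→Inspect→Rollout = 2+8+4+9+2 = 25; finish at 25 days.
Avionics is on the critical path; changing it to 4 makes that path 21 days.
The binding chain switches to Design→Assemble→Inspect→Rollout = 9+4+9+2 = 24; finish 24 days.

Design, Assemble, Inspect, Rollout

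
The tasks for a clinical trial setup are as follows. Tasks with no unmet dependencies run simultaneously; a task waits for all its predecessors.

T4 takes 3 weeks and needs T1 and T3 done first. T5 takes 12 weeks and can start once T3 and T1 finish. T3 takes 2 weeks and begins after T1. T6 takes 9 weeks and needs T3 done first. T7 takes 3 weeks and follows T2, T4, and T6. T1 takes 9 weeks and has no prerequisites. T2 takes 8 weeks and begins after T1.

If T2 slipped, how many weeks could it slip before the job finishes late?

3

The longest chain is T1→T3→T5 = 9+2+12 = 23; overall finish 23 weeks.
T2 finishes as early as 17 and must finish by 20.
So T2 can slip 20 − 17 = 3 weeks.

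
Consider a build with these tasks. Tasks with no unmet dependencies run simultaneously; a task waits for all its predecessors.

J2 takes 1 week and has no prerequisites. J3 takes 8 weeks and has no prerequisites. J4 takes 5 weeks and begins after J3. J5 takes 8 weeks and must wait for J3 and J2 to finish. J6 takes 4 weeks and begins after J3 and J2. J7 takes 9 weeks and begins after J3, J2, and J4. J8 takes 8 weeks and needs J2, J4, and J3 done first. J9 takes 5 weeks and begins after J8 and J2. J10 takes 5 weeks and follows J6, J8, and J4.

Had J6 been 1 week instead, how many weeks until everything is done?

Actual critical path: J3→J4→J8→J9 = 8+5+8+5 = 26 ⇒ 26 weeks.
J6 is off the critical path — its longest chain is 17 weeks, giving 9 of slack.
No other chain overtakes it, so the finish is 26 weeks.

26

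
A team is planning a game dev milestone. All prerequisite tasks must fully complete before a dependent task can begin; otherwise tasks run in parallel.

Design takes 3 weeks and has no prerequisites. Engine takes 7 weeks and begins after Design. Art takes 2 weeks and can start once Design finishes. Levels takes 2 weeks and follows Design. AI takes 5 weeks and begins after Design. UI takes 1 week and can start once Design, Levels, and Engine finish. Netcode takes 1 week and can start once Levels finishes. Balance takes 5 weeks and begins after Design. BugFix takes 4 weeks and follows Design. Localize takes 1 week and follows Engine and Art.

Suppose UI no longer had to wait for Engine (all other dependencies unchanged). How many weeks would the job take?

With the dependency in place, Design→Engine→UI = 3+7+1 = 11 sets the finish at 11 weeks.
Without Engine→UI, UI's earliest start moves from 10 to 5.
New critical path: Design→Engine→Localize = 3+7+1 = 11 ⇒ 11 weeks.

11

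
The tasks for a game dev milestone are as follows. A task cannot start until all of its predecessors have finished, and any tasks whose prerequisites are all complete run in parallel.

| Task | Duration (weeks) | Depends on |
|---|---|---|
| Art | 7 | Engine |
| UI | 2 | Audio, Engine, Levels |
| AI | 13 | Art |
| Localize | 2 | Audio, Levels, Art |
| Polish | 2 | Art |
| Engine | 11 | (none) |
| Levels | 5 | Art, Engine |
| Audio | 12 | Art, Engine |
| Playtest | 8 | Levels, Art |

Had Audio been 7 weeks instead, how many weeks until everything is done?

Critical path before the change: Engine→Art→Audio→UI = 11+7+12+2 = 32 giving 32 weeks.
Audio lies on that path, so at 7 weeks the path becomes 27 weeks.
The binding chain switches to Engine→Art→Levels→Playtest = 11+7+5+8 = 31; finish 31 weeks.

31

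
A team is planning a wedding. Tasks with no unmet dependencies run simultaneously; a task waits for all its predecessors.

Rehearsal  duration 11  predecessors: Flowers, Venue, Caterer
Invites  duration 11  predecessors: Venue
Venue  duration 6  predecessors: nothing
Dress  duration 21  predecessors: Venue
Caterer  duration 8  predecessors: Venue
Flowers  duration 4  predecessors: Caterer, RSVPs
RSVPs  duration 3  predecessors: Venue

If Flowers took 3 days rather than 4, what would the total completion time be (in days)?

28

Actual critical path: Venue→Caterer→Flowers→Rehearsal = 6+8+4+11 = 29 ⇒ 29 days.
Flowers is on the critical path; changing it to 3 makes that path 28 days.
The critical path is still Venue→Caterer→Flowers→Rehearsal; finish is now 28 days.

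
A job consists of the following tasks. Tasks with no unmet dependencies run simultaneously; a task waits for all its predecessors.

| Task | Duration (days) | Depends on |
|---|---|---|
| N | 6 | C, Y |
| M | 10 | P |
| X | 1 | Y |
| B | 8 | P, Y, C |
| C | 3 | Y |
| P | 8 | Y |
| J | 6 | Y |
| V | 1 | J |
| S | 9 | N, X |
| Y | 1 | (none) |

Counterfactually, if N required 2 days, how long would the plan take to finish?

19

Actual critical path: Y→C→N→S = 1+3+6+9 = 19 ⇒ 19 days.
N lies on that path, so at 2 days the path becomes 15 days.
The binding chain switches to Y→P→M = 1+8+10 = 19; finish 19 days.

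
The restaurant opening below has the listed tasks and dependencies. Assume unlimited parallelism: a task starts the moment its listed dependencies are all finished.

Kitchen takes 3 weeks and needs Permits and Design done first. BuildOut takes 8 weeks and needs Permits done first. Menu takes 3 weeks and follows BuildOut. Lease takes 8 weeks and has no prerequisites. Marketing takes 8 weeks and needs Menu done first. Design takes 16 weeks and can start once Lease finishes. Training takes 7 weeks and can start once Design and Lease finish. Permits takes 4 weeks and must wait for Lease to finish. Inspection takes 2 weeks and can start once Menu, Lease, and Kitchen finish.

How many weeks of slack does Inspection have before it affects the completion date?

The longest chain is Lease→Permits→BuildOut→Menu→Marketing = 8+4+8+3+8 = 31; overall finish 31 weeks.
The longest chain containing Inspection totals 29 weeks.
So Inspection can slip 31 − 29 = 2 weeks.

2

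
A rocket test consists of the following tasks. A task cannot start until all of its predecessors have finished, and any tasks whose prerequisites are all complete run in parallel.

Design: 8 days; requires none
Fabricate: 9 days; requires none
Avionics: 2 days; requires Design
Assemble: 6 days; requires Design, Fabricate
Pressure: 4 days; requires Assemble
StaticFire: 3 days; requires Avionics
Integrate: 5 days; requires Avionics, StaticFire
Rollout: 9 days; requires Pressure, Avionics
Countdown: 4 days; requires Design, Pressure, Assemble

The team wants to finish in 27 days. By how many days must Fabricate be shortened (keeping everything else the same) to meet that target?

1

Current finish: 28 days; target: 27.
Fabricate is on every critical path, so each day cut from Fabricate cuts the finish by one (this holds down to a finish of 27).
Need 28 − 27 = 1 day off Fabricate → Fabricate becomes 8 days, finish becomes 27.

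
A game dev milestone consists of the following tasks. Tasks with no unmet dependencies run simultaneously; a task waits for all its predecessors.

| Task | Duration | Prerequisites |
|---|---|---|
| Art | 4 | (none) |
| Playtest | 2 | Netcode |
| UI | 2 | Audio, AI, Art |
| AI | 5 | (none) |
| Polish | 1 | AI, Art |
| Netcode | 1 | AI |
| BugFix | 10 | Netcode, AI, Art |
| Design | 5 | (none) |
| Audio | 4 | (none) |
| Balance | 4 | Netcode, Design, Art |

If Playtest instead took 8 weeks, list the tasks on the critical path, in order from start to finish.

AI, Netcode, BugFix

Actual critical path: AI→Netcode→BugFix = 5+1+10 = 16 ⇒ 16 weeks.
Playtest has 8 weeks of float (longest path through it is 8).
No other chain overtakes it, so the finish is 16 weeks.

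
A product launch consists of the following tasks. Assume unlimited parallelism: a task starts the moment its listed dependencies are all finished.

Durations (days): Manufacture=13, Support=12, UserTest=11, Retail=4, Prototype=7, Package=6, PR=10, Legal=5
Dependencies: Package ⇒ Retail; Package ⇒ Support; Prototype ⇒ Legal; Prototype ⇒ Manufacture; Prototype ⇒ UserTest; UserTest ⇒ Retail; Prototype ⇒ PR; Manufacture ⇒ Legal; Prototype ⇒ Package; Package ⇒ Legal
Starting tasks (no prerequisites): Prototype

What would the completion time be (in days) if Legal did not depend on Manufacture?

With the dependency in place, Prototype→Manufacture→Legal = 7+13+5 = 25 sets the finish at 25 days.
Without Manufacture→Legal, Legal's earliest start moves from 20 to 13.
The longest chain is now Prototype→Package→Support = 7+6+12 = 25, so the project takes 25 days.

25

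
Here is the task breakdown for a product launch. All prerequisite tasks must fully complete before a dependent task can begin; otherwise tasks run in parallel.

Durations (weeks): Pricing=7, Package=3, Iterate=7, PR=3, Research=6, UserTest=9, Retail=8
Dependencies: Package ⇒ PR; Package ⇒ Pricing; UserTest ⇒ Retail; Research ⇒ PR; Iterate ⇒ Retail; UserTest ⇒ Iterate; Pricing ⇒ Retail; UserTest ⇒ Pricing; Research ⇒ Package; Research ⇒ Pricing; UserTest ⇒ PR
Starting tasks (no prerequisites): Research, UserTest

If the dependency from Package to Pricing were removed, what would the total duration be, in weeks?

Before: longest chain Research→Package→Pricing→Retail = 6+3+7+8 = 24, finish 24.
Dropping Package→Pricing doesn't change Pricing's earliest start (9); another predecessor still binds.
New critical path: UserTest→Iterate→Retail = 9+7+8 = 24 ⇒ 24 weeks.

24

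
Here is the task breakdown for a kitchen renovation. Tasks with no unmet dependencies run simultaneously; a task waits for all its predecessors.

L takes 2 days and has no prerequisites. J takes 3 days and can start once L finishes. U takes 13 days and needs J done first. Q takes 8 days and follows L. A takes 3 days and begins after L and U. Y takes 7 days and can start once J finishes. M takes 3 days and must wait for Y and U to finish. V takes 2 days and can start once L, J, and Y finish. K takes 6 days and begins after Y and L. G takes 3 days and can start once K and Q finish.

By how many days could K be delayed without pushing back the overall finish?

0

L→J→U→A = 2+3+13+3 = 21 sets the makespan at 21 days.
Longest path through K: 21 days (earliest finish 18, latest finish 18).
So K can slip 18 − 18 = 0 days.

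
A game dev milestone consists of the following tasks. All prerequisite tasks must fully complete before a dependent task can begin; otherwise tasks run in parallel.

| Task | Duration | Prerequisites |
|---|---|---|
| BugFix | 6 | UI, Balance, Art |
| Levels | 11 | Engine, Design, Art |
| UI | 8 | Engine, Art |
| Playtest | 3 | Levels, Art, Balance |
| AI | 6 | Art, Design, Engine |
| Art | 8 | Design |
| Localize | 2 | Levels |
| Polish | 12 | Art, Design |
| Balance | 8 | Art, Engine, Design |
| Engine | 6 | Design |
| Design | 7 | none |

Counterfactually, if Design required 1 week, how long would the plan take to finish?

Actual critical path: Design→Art→Levels→Playtest = 7+8+11+3 = 29 ⇒ 29 weeks.
Since Design is critical, the -6 change carries straight to that chain (now 23 weeks).
No other chain overtakes it, so the finish is 23 weeks.

23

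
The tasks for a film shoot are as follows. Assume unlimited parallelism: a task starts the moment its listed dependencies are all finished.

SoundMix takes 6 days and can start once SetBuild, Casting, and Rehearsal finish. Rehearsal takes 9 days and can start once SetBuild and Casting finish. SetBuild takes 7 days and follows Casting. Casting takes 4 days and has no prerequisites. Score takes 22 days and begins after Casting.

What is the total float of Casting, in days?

Casting→SetBuild→Rehearsal→SoundMix = 4+7+9+6 = 26 sets the makespan at 26 days.
The longest chain containing Casting totals 26 days.
So Casting can slip 4 − 4 = 0 days.

0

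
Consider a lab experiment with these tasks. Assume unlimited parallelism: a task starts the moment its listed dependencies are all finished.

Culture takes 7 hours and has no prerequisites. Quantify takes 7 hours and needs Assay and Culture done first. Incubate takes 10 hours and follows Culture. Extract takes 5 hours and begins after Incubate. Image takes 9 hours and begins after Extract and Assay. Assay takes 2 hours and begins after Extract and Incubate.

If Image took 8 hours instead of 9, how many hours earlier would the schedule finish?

1

The binding path is Culture→Incubate→Extract→Assay→Image = 7+10+5+2+9 = 33; finish at 33 hours.
Image lies on that path, so at 8 hours the path becomes 32 hours.
That remains the longest chain; total 32 hours.
Change in finish: 32 − 33 = -1 hours.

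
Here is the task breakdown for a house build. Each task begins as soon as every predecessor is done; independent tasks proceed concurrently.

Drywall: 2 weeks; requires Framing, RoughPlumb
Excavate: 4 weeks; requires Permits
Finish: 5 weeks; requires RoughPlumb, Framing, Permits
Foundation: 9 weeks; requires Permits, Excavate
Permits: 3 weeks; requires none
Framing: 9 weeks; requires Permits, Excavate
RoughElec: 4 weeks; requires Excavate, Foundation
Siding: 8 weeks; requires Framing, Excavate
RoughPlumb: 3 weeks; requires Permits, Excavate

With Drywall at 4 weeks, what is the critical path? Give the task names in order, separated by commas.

Permits, Excavate, Framing, Siding

Baseline: Permits→Excavate→Framing→Siding = 3+4+9+8 = 24 → 24 weeks.
Drywall has 6 weeks of float (longest path through it is 18).
The critical path is still Permits→Excavate→Framing→Siding; finish is now 24 weeks.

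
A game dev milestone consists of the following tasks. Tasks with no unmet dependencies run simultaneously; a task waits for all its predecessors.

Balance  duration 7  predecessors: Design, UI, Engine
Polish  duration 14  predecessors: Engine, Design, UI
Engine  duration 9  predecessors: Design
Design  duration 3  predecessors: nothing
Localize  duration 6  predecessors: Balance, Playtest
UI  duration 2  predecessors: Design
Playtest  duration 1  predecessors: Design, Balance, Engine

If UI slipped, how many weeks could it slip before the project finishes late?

Critical path: Design→Engine→Balance→Playtest→Localize = 3+9+7+1+6 = 26, so the finish is 26 weeks.
Longest path through UI: 19 weeks (earliest finish 5, latest finish 12).
So UI can slip 12 − 5 = 7 weeks.

7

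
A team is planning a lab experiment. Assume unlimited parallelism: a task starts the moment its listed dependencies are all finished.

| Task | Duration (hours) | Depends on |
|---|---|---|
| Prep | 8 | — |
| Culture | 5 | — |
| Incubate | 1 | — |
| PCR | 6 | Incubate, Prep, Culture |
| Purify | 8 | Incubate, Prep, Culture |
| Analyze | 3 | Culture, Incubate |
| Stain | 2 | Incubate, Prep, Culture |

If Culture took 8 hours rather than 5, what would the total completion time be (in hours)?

16

As given, the longest chain is Prep→Purify = 8+8 = 16, so the finish is 16 hours.
Culture has 3 hours of float (longest path through it is 13).
That remains the longest chain; total 16 hours.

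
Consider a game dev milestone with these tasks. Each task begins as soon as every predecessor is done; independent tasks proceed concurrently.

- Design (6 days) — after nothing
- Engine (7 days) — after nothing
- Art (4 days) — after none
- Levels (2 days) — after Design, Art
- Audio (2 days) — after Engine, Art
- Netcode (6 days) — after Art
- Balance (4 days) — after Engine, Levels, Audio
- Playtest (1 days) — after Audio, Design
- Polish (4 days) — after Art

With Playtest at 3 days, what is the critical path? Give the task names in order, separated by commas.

Engine, Audio, Balance

Actual critical path: Engine→Audio→Balance = 7+2+4 = 13 ⇒ 13 days.
Playtest has 3 days of float (longest path through it is 10).
No other chain overtakes it, so the finish is 13 days.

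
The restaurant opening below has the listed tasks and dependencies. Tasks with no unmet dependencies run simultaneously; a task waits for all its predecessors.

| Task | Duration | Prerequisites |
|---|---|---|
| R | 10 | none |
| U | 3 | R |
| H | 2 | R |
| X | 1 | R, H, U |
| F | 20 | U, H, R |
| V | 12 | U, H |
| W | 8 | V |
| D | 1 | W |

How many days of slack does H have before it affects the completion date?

The longest chain is R→U→V→W→D = 10+3+12+8+1 = 34; overall finish 34 days.
H finishes as early as 12 and must finish by 13.
Slack of H = 11 − 10 = 1 day.

1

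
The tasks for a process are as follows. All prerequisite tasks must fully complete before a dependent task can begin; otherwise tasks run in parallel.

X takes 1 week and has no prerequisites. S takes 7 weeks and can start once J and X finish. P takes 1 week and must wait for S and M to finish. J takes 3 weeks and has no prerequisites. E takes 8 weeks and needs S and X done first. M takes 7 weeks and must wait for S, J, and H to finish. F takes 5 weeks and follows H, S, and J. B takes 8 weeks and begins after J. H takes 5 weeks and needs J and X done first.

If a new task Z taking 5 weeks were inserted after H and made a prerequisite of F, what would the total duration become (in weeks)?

Originally the schedule takes 18 weeks.
With Z inserted, F now waits for max(H, S, J, Z).
New critical path: J→H→Z→F = 3+5+5+5 = 18 ⇒ 18 weeks.

18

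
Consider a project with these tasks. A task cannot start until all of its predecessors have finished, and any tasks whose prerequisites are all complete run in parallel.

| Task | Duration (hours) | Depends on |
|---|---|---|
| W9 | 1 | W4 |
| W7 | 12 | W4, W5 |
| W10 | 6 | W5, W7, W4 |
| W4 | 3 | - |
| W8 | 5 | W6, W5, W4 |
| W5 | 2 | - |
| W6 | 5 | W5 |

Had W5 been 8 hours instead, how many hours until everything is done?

26

Actual critical path: W4→W7→W10 = 3+12+6 = 21 ⇒ 21 hours.
The longest path through W5 is only 20 hours, so W5 has float 1.
New critical path: W5→W7→W10 = 8+12+6 = 26 ⇒ 26 hours.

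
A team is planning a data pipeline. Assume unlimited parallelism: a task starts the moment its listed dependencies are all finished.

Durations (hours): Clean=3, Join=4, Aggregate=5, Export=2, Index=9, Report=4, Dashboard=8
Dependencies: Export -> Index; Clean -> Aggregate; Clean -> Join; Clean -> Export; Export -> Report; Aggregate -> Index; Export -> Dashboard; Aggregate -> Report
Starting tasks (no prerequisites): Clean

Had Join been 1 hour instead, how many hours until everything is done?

Baseline: Clean→Aggregate→Index = 3+5+9 = 17 → 17 hours.
The longest path through Join is only 7 hours, so Join has float 10.
The critical path is still Clean→Aggregate→Index; finish is now 17 hours.

17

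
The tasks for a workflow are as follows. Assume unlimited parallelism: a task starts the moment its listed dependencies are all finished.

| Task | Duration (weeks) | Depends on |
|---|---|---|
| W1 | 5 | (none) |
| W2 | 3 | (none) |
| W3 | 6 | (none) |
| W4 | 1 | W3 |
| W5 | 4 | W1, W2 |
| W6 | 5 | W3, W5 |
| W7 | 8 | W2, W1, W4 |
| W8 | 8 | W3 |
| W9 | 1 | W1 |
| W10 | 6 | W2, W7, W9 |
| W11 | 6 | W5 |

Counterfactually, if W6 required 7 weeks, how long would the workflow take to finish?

21

The binding path is W3→W4→W7→W10 = 6+1+8+6 = 21; finish at 21 weeks.
The longest path through W6 is only 14 weeks, so W6 has float 7.
That remains the longest chain; total 21 weeks.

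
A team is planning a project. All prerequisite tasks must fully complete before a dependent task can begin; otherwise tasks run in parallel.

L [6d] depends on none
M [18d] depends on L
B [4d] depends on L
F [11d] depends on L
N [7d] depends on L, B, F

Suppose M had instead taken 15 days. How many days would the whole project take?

24

Critical path before the change: L→M = 6+18 = 24 giving 24 days.
M is on the critical path; changing it to 15 makes that path 21 days.
The binding chain switches to L→F→N = 6+11+7 = 24; finish 24 days.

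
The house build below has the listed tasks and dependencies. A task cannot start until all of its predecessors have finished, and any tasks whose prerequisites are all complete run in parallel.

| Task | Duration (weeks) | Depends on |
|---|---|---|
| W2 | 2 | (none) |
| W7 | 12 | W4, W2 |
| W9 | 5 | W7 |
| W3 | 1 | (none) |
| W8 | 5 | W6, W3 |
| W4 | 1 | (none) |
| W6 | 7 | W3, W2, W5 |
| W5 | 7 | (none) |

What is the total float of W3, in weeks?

6

Critical path: W2→W7→W9 = 2+12+5 = 19, so the finish is 19 weeks.
The longest chain containing W3 totals 13 weeks.
So W3 can slip 7 − 1 = 6 weeks.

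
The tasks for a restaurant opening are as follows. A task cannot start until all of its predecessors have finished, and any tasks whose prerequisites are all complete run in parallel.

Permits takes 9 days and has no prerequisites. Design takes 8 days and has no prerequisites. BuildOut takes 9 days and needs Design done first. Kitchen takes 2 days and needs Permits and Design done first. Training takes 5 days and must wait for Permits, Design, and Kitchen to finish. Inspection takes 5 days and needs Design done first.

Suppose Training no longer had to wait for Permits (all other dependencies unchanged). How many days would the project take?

Original critical path: Design→BuildOut = 8+9 = 17 ⇒ 17 days.
Dropping Permits→Training doesn't change Training's earliest start (11); another predecessor still binds.
New critical path: Design→BuildOut = 8+9 = 17 ⇒ 17 days.

17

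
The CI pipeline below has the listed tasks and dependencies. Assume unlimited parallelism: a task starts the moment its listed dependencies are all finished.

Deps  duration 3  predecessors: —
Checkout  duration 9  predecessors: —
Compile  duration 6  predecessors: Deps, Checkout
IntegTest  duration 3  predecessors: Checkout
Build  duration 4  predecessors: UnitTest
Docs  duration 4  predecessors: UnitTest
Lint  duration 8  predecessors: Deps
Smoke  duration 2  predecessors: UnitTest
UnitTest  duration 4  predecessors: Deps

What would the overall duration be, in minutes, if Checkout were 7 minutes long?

As given, the longest chain is Checkout→Compile = 9+6 = 15, so the finish is 15 minutes.
Checkout lies on that path, so at 7 minutes the path becomes 13 minutes.
That remains the longest chain; total 13 minutes.

13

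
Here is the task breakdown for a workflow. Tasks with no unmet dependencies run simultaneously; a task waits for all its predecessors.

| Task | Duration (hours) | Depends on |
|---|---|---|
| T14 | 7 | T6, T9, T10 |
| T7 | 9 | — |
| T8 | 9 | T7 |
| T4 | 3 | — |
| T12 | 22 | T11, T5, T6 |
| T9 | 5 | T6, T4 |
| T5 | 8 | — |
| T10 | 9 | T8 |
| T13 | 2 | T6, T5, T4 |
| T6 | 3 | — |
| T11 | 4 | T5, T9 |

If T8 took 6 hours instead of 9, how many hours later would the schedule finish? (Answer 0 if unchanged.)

0

Actual critical path: T7→T8→T10→T14 = 9+9+9+7 = 34 ⇒ 34 hours.
T8 lies on that path, so at 6 hours the path becomes 31 hours.
The binding chain switches to T4→T9→T11→T12 = 3+5+4+22 = 34; finish 34 hours.
Change in finish: 34 − 34 = +0 hours.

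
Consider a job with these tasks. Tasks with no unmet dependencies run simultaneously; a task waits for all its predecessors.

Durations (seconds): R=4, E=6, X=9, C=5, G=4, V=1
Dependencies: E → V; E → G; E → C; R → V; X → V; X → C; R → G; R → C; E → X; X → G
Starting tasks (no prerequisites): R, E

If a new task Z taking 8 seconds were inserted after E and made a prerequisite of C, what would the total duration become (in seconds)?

20

Originally the project takes 20 seconds.
With Z inserted, C now waits for max(R, X, E, Z).
New critical path: E→X→C = 6+9+5 = 20 ⇒ 20 seconds.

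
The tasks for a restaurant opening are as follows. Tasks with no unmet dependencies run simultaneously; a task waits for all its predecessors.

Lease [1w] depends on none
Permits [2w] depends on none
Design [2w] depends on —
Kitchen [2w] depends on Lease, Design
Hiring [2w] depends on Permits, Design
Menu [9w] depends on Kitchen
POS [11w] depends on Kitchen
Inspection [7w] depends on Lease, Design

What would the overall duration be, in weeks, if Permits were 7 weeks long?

15

As given, the longest chain is Design→Kitchen→POS = 2+2+11 = 15, so the finish is 15 weeks.
The longest path through Permits is only 4 weeks, so Permits has float 11.
That remains the longest chain; total 15 weeks.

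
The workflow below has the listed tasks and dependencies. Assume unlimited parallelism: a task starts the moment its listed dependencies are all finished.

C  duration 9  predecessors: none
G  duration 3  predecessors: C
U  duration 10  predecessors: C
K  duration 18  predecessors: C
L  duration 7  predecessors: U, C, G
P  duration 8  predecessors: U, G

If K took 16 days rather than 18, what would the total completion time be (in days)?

27

Actual critical path: C→K = 9+18 = 27 ⇒ 27 days.
K is on the critical path; changing it to 16 makes that path 25 days.
The binding chain switches to C→U→P = 9+10+8 = 27; finish 27 days.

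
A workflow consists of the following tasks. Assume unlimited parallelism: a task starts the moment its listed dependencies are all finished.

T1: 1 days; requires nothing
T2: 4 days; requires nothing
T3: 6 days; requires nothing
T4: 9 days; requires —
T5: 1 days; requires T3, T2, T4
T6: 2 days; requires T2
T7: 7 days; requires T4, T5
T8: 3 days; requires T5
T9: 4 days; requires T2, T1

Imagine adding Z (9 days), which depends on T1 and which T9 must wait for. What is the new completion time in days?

Originally the job takes 17 days.
With Z inserted, T9 now waits for max(T2, T1, Z).
New critical path: T4→T5→T7 = 9+1+7 = 17 ⇒ 17 days.

17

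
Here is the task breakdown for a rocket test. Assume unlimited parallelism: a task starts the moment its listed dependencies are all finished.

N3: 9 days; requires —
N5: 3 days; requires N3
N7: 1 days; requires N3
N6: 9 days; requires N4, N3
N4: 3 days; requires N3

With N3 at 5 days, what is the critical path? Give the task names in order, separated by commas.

N3, N4, N6

The binding path is N3→N4→N6 = 9+3+9 = 21; finish at 21 days.
Since N3 is critical, the -4 change carries straight to that chain (now 17 days).
No other chain overtakes it, so the finish is 17 days.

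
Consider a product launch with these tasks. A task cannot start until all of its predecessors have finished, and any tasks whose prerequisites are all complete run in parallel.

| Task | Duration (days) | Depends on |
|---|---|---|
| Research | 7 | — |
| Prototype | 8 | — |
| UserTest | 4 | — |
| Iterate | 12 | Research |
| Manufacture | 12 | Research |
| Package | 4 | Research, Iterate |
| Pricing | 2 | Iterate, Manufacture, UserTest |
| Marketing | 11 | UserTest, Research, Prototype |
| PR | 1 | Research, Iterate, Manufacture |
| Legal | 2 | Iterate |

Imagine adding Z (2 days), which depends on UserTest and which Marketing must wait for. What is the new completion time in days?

Originally the project takes 23 days.
With Z inserted, Marketing now waits for max(UserTest, Research, Prototype, Z).
New critical path: Research→Iterate→Package = 7+12+4 = 23 ⇒ 23 days.

23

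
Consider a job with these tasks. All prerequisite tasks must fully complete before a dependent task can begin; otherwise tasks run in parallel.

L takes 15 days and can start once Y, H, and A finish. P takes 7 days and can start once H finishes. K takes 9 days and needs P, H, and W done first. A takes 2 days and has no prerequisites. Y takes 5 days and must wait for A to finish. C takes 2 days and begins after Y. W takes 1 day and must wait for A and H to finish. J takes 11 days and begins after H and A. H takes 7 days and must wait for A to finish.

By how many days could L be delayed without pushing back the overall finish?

1

A→H→P→K = 2+7+7+9 = 25 sets the makespan at 25 days.
The longest chain containing L totals 24 days.
Float = 25 − 24 = 1.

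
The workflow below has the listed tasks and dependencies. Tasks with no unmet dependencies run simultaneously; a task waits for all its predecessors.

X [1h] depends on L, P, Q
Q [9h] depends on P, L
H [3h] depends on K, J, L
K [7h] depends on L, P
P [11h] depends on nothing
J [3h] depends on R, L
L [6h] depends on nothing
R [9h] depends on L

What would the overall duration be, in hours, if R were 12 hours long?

24

Critical path before the change: L→R→J→H = 6+9+3+3 = 21 giving 21 hours.
R is on the critical path; changing it to 12 makes that path 24 hours.
The critical path is still L→R→J→H; finish is now 24 hours.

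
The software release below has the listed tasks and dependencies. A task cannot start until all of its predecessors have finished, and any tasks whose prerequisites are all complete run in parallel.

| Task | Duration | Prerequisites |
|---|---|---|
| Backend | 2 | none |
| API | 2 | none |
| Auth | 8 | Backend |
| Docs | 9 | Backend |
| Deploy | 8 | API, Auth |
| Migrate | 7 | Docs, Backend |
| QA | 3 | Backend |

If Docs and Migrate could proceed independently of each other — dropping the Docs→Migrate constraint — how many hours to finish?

Original critical path: Backend→Auth→Deploy = 2+8+8 = 18 ⇒ 18 hours.
Without Docs→Migrate, Migrate's earliest start moves from 11 to 2.
The longest chain is now Backend→Auth→Deploy = 2+8+8 = 18, so the project takes 18 hours.

18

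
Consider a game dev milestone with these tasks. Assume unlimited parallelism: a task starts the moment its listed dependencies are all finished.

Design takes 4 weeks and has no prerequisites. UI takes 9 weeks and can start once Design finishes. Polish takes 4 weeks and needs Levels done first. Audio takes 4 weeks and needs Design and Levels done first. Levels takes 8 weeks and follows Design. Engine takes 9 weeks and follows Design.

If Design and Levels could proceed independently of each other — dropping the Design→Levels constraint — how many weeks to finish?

Before: longest chain Design→Levels→Audio = 4+8+4 = 16, finish 16.
Without Design→Levels, Levels's earliest start moves from 4 to 0.
New critical path: Design→Engine = 4+9 = 13 ⇒ 13 weeks.

13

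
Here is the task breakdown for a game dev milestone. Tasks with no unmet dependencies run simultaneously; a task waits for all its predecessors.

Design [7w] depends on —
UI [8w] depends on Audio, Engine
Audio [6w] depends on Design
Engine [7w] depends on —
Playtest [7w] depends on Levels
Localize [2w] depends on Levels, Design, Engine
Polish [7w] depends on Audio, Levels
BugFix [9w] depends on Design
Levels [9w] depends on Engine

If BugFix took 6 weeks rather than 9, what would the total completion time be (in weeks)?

Critical path before the change: Engine→Levels→Playtest = 7+9+7 = 23 giving 23 weeks.
The longest path through BugFix is only 16 weeks, so BugFix has float 7.
The critical path is still Engine→Levels→Playtest; finish is now 23 weeks.

23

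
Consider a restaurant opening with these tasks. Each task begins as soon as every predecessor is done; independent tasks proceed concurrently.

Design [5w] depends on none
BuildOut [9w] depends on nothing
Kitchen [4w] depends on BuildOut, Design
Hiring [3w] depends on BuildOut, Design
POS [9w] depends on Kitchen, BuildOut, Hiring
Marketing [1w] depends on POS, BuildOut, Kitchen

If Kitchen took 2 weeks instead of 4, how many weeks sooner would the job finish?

1

Critical path before the change: BuildOut→Kitchen→POS→Marketing = 9+4+9+1 = 23 giving 23 weeks.
Since Kitchen is critical, the -2 change carries straight to that chain (now 21 weeks).
Now BuildOut→Hiring→POS→Marketing = 9+3+9+1 = 22 is longest, so the finish becomes 22 weeks.
Change in finish: 22 − 23 = -1 weeks.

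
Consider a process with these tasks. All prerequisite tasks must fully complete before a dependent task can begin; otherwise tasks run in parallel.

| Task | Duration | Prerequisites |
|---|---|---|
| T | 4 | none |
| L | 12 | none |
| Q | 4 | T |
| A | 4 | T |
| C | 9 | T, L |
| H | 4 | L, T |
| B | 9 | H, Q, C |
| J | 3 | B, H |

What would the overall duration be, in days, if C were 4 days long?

28

Actual critical path: L→C→B→J = 12+9+9+3 = 33 ⇒ 33 days.
C is on the critical path; changing it to 4 makes that path 28 days.
The critical path is still L→C→B→J; finish is now 28 days.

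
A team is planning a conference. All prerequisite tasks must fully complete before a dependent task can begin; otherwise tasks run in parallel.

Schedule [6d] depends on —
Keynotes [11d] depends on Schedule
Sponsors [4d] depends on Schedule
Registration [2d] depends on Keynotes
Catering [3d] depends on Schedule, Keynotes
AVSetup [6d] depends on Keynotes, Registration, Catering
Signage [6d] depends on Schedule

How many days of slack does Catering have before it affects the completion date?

Critical path: Schedule→Keynotes→Catering→AVSetup = 6+11+3+6 = 26, so the finish is 26 days.
Catering finishes as early as 20 and must finish by 20.
Float = 26 − 26 = 0.

0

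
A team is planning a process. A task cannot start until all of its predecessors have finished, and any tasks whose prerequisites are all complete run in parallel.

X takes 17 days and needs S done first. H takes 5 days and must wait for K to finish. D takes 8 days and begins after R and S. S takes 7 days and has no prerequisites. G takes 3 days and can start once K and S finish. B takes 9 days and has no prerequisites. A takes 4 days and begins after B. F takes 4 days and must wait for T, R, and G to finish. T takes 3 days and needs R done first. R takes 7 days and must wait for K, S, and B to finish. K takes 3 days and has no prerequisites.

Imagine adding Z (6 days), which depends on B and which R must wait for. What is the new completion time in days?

Originally the project takes 24 days.
With Z inserted, R now waits for max(K, S, B, Z).
New critical path: B→Z→R→D = 9+6+7+8 = 30 ⇒ 30 days.

30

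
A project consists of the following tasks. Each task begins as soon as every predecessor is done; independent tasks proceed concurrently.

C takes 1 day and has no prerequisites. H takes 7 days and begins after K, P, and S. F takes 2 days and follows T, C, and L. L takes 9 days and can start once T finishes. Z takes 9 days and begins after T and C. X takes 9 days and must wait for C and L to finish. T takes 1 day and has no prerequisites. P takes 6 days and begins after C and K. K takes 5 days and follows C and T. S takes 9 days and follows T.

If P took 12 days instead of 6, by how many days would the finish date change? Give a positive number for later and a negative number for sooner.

6

As given, the longest chain is C→K→P→H = 1+5+6+7 = 19, so the finish is 19 days.
P lies on that path, so at 12 days the path becomes 25 days.
New critical path: T→K→P→H = 1+5+12+7 = 25 ⇒ 25 days.
Change in finish: 25 − 19 = +6 days.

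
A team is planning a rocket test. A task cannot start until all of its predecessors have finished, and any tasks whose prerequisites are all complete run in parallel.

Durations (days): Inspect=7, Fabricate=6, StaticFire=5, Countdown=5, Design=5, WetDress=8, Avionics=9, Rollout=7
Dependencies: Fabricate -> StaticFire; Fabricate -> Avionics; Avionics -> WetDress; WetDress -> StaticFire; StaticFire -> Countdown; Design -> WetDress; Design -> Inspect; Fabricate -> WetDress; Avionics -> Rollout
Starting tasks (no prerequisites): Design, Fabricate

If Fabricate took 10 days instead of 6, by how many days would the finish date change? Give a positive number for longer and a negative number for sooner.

4

Critical path before the change: Fabricate→Avionics→WetDress→StaticFire→Countdown = 6+9+8+5+5 = 33 giving 33 days.
Fabricate lies on that path, so at 10 days the path becomes 37 days.
The critical path is still Fabricate→Avionics→WetDress→StaticFire→Countdown; finish is now 37 days.
Change in finish: 37 − 33 = +4 days.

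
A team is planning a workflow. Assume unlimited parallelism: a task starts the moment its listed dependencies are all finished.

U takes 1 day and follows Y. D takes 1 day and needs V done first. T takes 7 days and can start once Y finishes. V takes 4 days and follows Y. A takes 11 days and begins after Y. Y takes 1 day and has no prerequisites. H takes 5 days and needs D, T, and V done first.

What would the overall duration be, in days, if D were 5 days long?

Baseline: Y→T→H = 1+7+5 = 13 → 13 days.
The longest path through D is only 11 days, so D has float 2.
The binding chain switches to Y→V→D→H = 1+4+5+5 = 15; finish 15 days.

15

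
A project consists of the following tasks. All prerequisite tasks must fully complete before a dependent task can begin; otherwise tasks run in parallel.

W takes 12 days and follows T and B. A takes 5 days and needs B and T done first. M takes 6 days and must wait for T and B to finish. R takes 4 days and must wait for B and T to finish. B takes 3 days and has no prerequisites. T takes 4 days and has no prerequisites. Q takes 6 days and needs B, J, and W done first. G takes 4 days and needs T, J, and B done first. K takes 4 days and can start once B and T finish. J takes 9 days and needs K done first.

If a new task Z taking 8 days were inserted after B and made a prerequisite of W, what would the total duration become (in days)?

Originally the plan takes 23 days.
With Z inserted, W now waits for max(T, B, Z).
New critical path: B→Z→W→Q = 3+8+12+6 = 29 ⇒ 29 days.

29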